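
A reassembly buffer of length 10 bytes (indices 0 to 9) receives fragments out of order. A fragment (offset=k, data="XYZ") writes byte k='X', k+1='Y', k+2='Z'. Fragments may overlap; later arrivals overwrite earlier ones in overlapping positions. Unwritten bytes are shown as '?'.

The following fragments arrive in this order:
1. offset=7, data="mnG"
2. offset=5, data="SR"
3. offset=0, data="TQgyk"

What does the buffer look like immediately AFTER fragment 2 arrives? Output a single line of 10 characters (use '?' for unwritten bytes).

Answer: ?????SRmnG

Derivation:
Fragment 1: offset=7 data="mnG" -> buffer=???????mnG
Fragment 2: offset=5 data="SR" -> buffer=?????SRmnG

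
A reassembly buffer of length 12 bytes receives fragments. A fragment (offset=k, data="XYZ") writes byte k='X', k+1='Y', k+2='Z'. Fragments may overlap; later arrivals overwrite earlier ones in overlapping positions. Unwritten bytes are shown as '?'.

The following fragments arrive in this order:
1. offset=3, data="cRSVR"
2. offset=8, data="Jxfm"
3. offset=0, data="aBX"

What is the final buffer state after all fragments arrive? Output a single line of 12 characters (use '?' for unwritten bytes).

Answer: aBXcRSVRJxfm

Derivation:
Fragment 1: offset=3 data="cRSVR" -> buffer=???cRSVR????
Fragment 2: offset=8 data="Jxfm" -> buffer=???cRSVRJxfm
Fragment 3: offset=0 data="aBX" -> buffer=aBXcRSVRJxfm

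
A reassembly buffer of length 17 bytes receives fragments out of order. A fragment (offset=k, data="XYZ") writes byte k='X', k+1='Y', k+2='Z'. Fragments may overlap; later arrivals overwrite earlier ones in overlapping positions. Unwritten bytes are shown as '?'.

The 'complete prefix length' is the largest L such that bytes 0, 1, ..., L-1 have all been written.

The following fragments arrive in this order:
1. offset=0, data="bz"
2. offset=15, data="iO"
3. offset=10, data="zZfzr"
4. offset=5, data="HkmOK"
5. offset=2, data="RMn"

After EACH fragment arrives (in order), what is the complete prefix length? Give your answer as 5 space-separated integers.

Fragment 1: offset=0 data="bz" -> buffer=bz??????????????? -> prefix_len=2
Fragment 2: offset=15 data="iO" -> buffer=bz?????????????iO -> prefix_len=2
Fragment 3: offset=10 data="zZfzr" -> buffer=bz????????zZfzriO -> prefix_len=2
Fragment 4: offset=5 data="HkmOK" -> buffer=bz???HkmOKzZfzriO -> prefix_len=2
Fragment 5: offset=2 data="RMn" -> buffer=bzRMnHkmOKzZfzriO -> prefix_len=17

Answer: 2 2 2 2 17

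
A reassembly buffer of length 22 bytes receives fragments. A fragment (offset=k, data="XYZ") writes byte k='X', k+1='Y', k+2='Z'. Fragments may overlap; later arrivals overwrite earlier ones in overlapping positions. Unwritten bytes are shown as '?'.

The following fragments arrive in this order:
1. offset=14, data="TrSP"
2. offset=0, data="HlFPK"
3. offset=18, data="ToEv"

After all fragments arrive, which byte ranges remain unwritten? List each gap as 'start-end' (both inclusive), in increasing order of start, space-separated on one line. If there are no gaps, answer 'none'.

Answer: 5-13

Derivation:
Fragment 1: offset=14 len=4
Fragment 2: offset=0 len=5
Fragment 3: offset=18 len=4
Gaps: 5-13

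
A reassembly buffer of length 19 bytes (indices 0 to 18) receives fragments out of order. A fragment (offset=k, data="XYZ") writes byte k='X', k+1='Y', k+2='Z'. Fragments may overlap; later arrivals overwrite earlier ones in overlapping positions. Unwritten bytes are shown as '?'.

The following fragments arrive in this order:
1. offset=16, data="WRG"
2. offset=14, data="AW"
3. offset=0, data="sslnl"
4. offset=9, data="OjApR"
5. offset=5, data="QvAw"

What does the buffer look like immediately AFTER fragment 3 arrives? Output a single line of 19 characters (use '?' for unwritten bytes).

Fragment 1: offset=16 data="WRG" -> buffer=????????????????WRG
Fragment 2: offset=14 data="AW" -> buffer=??????????????AWWRG
Fragment 3: offset=0 data="sslnl" -> buffer=sslnl?????????AWWRG

Answer: sslnl?????????AWWRG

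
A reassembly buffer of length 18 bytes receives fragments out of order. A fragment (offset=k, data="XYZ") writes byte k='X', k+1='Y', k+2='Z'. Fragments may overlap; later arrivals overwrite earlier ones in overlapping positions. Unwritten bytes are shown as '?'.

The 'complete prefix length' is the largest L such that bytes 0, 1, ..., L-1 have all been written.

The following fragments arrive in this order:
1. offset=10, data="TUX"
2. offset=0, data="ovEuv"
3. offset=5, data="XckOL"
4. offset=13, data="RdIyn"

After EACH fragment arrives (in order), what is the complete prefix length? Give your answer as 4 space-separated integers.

Answer: 0 5 13 18

Derivation:
Fragment 1: offset=10 data="TUX" -> buffer=??????????TUX????? -> prefix_len=0
Fragment 2: offset=0 data="ovEuv" -> buffer=ovEuv?????TUX????? -> prefix_len=5
Fragment 3: offset=5 data="XckOL" -> buffer=ovEuvXckOLTUX????? -> prefix_len=13
Fragment 4: offset=13 data="RdIyn" -> buffer=ovEuvXckOLTUXRdIyn -> prefix_len=18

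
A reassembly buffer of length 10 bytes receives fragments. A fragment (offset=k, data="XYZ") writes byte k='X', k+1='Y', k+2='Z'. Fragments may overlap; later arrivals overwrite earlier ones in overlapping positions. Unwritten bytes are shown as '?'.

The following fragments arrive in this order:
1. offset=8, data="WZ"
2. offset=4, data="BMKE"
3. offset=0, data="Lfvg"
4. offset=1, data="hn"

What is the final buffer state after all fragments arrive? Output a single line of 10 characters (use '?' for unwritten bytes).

Answer: LhngBMKEWZ

Derivation:
Fragment 1: offset=8 data="WZ" -> buffer=????????WZ
Fragment 2: offset=4 data="BMKE" -> buffer=????BMKEWZ
Fragment 3: offset=0 data="Lfvg" -> buffer=LfvgBMKEWZ
Fragment 4: offset=1 data="hn" -> buffer=LhngBMKEWZ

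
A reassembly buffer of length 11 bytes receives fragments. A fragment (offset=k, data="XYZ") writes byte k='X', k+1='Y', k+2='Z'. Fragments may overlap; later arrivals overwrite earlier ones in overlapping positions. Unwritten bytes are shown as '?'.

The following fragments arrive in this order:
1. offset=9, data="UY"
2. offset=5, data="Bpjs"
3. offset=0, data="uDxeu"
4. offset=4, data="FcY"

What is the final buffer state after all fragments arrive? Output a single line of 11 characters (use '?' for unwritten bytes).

Fragment 1: offset=9 data="UY" -> buffer=?????????UY
Fragment 2: offset=5 data="Bpjs" -> buffer=?????BpjsUY
Fragment 3: offset=0 data="uDxeu" -> buffer=uDxeuBpjsUY
Fragment 4: offset=4 data="FcY" -> buffer=uDxeFcYjsUY

Answer: uDxeFcYjsUY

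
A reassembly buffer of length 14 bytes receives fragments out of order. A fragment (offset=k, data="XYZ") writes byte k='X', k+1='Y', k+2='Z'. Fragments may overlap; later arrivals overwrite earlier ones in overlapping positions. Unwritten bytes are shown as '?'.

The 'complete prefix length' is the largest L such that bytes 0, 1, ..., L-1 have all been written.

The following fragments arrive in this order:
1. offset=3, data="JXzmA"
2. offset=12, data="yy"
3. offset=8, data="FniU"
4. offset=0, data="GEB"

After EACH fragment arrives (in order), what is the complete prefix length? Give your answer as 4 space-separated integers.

Answer: 0 0 0 14

Derivation:
Fragment 1: offset=3 data="JXzmA" -> buffer=???JXzmA?????? -> prefix_len=0
Fragment 2: offset=12 data="yy" -> buffer=???JXzmA????yy -> prefix_len=0
Fragment 3: offset=8 data="FniU" -> buffer=???JXzmAFniUyy -> prefix_len=0
Fragment 4: offset=0 data="GEB" -> buffer=GEBJXzmAFniUyy -> prefix_len=14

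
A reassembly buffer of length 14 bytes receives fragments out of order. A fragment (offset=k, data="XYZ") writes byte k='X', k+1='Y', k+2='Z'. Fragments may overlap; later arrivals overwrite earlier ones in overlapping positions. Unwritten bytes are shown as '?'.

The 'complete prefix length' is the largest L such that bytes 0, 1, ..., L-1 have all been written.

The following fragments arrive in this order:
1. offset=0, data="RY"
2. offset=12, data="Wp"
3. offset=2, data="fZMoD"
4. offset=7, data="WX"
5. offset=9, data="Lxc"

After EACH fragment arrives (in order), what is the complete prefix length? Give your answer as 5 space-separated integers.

Fragment 1: offset=0 data="RY" -> buffer=RY???????????? -> prefix_len=2
Fragment 2: offset=12 data="Wp" -> buffer=RY??????????Wp -> prefix_len=2
Fragment 3: offset=2 data="fZMoD" -> buffer=RYfZMoD?????Wp -> prefix_len=7
Fragment 4: offset=7 data="WX" -> buffer=RYfZMoDWX???Wp -> prefix_len=9
Fragment 5: offset=9 data="Lxc" -> buffer=RYfZMoDWXLxcWp -> prefix_len=14

Answer: 2 2 7 9 14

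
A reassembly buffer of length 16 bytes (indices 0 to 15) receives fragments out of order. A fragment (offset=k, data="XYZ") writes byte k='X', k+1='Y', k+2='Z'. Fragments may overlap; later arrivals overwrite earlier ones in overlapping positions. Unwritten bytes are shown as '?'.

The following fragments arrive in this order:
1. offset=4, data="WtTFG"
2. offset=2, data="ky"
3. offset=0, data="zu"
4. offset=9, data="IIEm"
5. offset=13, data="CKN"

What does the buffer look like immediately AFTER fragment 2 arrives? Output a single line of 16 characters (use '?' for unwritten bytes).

Fragment 1: offset=4 data="WtTFG" -> buffer=????WtTFG???????
Fragment 2: offset=2 data="ky" -> buffer=??kyWtTFG???????

Answer: ??kyWtTFG???????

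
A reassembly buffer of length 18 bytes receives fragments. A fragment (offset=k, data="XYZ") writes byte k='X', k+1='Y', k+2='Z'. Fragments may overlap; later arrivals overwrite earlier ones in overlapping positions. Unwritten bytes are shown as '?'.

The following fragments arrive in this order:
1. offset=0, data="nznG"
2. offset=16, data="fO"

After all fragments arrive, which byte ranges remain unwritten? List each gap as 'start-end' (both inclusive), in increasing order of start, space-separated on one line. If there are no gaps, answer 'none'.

Answer: 4-15

Derivation:
Fragment 1: offset=0 len=4
Fragment 2: offset=16 len=2
Gaps: 4-15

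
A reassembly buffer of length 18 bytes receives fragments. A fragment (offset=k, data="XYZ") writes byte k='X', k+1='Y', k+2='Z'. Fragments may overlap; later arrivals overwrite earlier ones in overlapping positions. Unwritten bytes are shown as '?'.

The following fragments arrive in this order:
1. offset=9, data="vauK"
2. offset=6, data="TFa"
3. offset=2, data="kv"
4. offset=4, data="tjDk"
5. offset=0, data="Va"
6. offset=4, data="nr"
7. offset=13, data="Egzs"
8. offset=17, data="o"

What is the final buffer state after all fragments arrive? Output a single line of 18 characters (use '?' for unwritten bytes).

Answer: VakvnrDkavauKEgzso

Derivation:
Fragment 1: offset=9 data="vauK" -> buffer=?????????vauK?????
Fragment 2: offset=6 data="TFa" -> buffer=??????TFavauK?????
Fragment 3: offset=2 data="kv" -> buffer=??kv??TFavauK?????
Fragment 4: offset=4 data="tjDk" -> buffer=??kvtjDkavauK?????
Fragment 5: offset=0 data="Va" -> buffer=VakvtjDkavauK?????
Fragment 6: offset=4 data="nr" -> buffer=VakvnrDkavauK?????
Fragment 7: offset=13 data="Egzs" -> buffer=VakvnrDkavauKEgzs?
Fragment 8: offset=17 data="o" -> buffer=VakvnrDkavauKEgzso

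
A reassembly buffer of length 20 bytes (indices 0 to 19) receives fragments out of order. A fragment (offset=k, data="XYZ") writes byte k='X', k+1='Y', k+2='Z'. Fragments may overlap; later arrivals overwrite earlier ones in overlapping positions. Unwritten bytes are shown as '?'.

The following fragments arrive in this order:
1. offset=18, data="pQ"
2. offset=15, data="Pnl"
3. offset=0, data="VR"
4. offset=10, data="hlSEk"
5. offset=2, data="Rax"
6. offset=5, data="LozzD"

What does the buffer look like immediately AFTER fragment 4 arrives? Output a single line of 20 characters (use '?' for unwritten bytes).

Fragment 1: offset=18 data="pQ" -> buffer=??????????????????pQ
Fragment 2: offset=15 data="Pnl" -> buffer=???????????????PnlpQ
Fragment 3: offset=0 data="VR" -> buffer=VR?????????????PnlpQ
Fragment 4: offset=10 data="hlSEk" -> buffer=VR????????hlSEkPnlpQ

Answer: VR????????hlSEkPnlpQ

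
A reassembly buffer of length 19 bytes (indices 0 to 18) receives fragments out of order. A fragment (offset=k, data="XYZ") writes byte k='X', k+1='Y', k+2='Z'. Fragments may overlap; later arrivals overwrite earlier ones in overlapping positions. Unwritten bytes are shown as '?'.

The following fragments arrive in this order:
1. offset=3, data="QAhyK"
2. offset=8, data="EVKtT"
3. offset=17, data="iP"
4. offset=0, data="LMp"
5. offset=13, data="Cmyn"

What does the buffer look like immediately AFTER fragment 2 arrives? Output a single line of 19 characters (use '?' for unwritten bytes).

Answer: ???QAhyKEVKtT??????

Derivation:
Fragment 1: offset=3 data="QAhyK" -> buffer=???QAhyK???????????
Fragment 2: offset=8 data="EVKtT" -> buffer=???QAhyKEVKtT??????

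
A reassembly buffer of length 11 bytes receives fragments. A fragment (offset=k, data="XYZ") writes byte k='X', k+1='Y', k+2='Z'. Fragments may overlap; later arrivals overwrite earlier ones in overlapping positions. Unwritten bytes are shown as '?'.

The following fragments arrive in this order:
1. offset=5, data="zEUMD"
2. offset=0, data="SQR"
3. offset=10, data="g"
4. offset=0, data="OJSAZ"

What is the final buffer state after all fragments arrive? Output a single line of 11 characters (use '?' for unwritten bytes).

Answer: OJSAZzEUMDg

Derivation:
Fragment 1: offset=5 data="zEUMD" -> buffer=?????zEUMD?
Fragment 2: offset=0 data="SQR" -> buffer=SQR??zEUMD?
Fragment 3: offset=10 data="g" -> buffer=SQR??zEUMDg
Fragment 4: offset=0 data="OJSAZ" -> buffer=OJSAZzEUMDg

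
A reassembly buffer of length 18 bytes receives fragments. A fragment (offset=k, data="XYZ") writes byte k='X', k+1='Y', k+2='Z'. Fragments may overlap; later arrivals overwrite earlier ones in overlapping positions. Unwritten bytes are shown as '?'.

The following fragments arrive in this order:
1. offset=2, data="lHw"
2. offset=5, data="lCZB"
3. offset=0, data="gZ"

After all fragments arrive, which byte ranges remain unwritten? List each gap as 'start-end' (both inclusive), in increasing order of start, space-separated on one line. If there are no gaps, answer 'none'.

Fragment 1: offset=2 len=3
Fragment 2: offset=5 len=4
Fragment 3: offset=0 len=2
Gaps: 9-17

Answer: 9-17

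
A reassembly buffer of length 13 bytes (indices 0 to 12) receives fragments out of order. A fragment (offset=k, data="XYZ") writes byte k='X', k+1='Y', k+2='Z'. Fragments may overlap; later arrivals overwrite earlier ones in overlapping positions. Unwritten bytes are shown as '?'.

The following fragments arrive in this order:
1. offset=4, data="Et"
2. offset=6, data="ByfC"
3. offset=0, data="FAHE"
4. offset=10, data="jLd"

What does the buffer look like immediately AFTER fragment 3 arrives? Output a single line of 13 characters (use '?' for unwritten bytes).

Answer: FAHEEtByfC???

Derivation:
Fragment 1: offset=4 data="Et" -> buffer=????Et???????
Fragment 2: offset=6 data="ByfC" -> buffer=????EtByfC???
Fragment 3: offset=0 data="FAHE" -> buffer=FAHEEtByfC???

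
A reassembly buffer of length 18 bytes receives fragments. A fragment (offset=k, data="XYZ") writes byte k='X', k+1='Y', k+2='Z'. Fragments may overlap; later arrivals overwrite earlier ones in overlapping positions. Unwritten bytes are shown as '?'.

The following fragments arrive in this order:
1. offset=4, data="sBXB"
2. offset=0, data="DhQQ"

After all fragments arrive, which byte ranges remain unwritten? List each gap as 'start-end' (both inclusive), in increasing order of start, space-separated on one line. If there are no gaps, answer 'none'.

Fragment 1: offset=4 len=4
Fragment 2: offset=0 len=4
Gaps: 8-17

Answer: 8-17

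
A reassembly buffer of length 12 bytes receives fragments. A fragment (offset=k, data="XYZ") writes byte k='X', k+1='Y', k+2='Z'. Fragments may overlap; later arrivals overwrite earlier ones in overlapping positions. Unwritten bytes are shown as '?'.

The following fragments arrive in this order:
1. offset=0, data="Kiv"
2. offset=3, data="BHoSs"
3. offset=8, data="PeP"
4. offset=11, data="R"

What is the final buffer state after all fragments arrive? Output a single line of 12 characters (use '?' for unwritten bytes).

Fragment 1: offset=0 data="Kiv" -> buffer=Kiv?????????
Fragment 2: offset=3 data="BHoSs" -> buffer=KivBHoSs????
Fragment 3: offset=8 data="PeP" -> buffer=KivBHoSsPeP?
Fragment 4: offset=11 data="R" -> buffer=KivBHoSsPePR

Answer: KivBHoSsPePR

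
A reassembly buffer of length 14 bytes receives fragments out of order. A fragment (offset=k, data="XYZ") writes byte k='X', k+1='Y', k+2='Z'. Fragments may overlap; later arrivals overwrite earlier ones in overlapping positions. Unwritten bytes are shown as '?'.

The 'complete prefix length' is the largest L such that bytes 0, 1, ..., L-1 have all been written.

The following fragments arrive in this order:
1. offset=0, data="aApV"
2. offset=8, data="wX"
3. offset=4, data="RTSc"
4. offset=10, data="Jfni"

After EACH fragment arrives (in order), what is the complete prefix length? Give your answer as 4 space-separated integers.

Answer: 4 4 10 14

Derivation:
Fragment 1: offset=0 data="aApV" -> buffer=aApV?????????? -> prefix_len=4
Fragment 2: offset=8 data="wX" -> buffer=aApV????wX???? -> prefix_len=4
Fragment 3: offset=4 data="RTSc" -> buffer=aApVRTScwX???? -> prefix_len=10
Fragment 4: offset=10 data="Jfni" -> buffer=aApVRTScwXJfni -> prefix_len=14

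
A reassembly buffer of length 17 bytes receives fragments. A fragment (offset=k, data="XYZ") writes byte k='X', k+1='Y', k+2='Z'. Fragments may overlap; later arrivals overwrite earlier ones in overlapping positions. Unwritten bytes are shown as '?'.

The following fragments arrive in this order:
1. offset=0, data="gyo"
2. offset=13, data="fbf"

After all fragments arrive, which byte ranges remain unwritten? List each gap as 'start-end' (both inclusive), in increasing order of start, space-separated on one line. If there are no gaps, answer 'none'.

Answer: 3-12 16-16

Derivation:
Fragment 1: offset=0 len=3
Fragment 2: offset=13 len=3
Gaps: 3-12 16-16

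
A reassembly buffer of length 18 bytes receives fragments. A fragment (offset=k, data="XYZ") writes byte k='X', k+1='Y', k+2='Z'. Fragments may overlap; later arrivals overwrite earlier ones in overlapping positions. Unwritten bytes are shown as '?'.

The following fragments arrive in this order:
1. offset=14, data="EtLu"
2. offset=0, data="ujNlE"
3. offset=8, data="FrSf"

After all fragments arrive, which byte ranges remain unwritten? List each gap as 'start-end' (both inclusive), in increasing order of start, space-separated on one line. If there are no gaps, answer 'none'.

Answer: 5-7 12-13

Derivation:
Fragment 1: offset=14 len=4
Fragment 2: offset=0 len=5
Fragment 3: offset=8 len=4
Gaps: 5-7 12-13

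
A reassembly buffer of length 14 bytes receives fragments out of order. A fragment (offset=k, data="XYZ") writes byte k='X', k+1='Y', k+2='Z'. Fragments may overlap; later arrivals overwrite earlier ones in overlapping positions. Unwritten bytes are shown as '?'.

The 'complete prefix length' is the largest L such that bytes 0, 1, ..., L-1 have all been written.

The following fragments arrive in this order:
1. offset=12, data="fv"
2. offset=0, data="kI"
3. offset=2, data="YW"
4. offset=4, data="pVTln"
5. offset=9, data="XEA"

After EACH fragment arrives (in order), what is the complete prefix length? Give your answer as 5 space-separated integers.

Answer: 0 2 4 9 14

Derivation:
Fragment 1: offset=12 data="fv" -> buffer=????????????fv -> prefix_len=0
Fragment 2: offset=0 data="kI" -> buffer=kI??????????fv -> prefix_len=2
Fragment 3: offset=2 data="YW" -> buffer=kIYW????????fv -> prefix_len=4
Fragment 4: offset=4 data="pVTln" -> buffer=kIYWpVTln???fv -> prefix_len=9
Fragment 5: offset=9 data="XEA" -> buffer=kIYWpVTlnXEAfv -> prefix_len=14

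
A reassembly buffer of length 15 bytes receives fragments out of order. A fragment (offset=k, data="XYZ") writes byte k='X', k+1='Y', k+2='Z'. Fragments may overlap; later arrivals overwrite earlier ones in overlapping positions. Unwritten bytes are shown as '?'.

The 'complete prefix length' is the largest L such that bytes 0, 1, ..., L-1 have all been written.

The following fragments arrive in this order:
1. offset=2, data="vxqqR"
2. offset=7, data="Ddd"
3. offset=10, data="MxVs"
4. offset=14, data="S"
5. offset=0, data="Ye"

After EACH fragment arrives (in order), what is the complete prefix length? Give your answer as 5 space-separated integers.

Answer: 0 0 0 0 15

Derivation:
Fragment 1: offset=2 data="vxqqR" -> buffer=??vxqqR???????? -> prefix_len=0
Fragment 2: offset=7 data="Ddd" -> buffer=??vxqqRDdd????? -> prefix_len=0
Fragment 3: offset=10 data="MxVs" -> buffer=??vxqqRDddMxVs? -> prefix_len=0
Fragment 4: offset=14 data="S" -> buffer=??vxqqRDddMxVsS -> prefix_len=0
Fragment 5: offset=0 data="Ye" -> buffer=YevxqqRDddMxVsS -> prefix_len=15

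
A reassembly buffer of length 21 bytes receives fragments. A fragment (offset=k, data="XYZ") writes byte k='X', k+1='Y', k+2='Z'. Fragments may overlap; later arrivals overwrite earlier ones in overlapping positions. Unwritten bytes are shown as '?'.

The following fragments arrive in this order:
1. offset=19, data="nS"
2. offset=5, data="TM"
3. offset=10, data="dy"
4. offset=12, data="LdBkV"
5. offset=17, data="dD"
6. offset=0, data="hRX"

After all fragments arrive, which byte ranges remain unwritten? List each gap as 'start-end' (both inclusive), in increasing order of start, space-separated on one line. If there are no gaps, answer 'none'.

Answer: 3-4 7-9

Derivation:
Fragment 1: offset=19 len=2
Fragment 2: offset=5 len=2
Fragment 3: offset=10 len=2
Fragment 4: offset=12 len=5
Fragment 5: offset=17 len=2
Fragment 6: offset=0 len=3
Gaps: 3-4 7-9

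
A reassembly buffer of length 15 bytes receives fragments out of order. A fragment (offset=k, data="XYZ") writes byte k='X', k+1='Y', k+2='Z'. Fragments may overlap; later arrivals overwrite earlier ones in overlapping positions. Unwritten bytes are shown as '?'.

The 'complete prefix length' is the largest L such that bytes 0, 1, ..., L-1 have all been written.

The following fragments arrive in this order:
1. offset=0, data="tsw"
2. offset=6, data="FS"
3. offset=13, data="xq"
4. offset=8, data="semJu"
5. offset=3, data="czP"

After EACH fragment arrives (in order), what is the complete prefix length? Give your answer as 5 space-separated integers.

Fragment 1: offset=0 data="tsw" -> buffer=tsw???????????? -> prefix_len=3
Fragment 2: offset=6 data="FS" -> buffer=tsw???FS??????? -> prefix_len=3
Fragment 3: offset=13 data="xq" -> buffer=tsw???FS?????xq -> prefix_len=3
Fragment 4: offset=8 data="semJu" -> buffer=tsw???FSsemJuxq -> prefix_len=3
Fragment 5: offset=3 data="czP" -> buffer=tswczPFSsemJuxq -> prefix_len=15

Answer: 3 3 3 3 15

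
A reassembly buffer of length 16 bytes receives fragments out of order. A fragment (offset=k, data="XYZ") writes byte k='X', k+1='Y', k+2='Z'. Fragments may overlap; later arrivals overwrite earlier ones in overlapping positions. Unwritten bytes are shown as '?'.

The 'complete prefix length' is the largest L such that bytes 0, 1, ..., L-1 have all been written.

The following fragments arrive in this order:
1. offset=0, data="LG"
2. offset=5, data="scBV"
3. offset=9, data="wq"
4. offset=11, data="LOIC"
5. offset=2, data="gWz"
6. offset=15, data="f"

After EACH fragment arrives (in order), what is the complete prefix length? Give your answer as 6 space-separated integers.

Answer: 2 2 2 2 15 16

Derivation:
Fragment 1: offset=0 data="LG" -> buffer=LG?????????????? -> prefix_len=2
Fragment 2: offset=5 data="scBV" -> buffer=LG???scBV??????? -> prefix_len=2
Fragment 3: offset=9 data="wq" -> buffer=LG???scBVwq????? -> prefix_len=2
Fragment 4: offset=11 data="LOIC" -> buffer=LG???scBVwqLOIC? -> prefix_len=2
Fragment 5: offset=2 data="gWz" -> buffer=LGgWzscBVwqLOIC? -> prefix_len=15
Fragment 6: offset=15 data="f" -> buffer=LGgWzscBVwqLOICf -> prefix_len=16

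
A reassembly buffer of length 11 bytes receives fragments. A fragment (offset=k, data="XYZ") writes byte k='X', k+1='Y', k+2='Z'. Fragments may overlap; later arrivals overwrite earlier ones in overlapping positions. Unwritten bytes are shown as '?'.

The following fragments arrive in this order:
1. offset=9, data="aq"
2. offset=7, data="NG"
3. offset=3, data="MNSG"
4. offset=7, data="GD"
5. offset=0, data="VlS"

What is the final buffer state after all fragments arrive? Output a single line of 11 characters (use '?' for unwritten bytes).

Fragment 1: offset=9 data="aq" -> buffer=?????????aq
Fragment 2: offset=7 data="NG" -> buffer=???????NGaq
Fragment 3: offset=3 data="MNSG" -> buffer=???MNSGNGaq
Fragment 4: offset=7 data="GD" -> buffer=???MNSGGDaq
Fragment 5: offset=0 data="VlS" -> buffer=VlSMNSGGDaq

Answer: VlSMNSGGDaq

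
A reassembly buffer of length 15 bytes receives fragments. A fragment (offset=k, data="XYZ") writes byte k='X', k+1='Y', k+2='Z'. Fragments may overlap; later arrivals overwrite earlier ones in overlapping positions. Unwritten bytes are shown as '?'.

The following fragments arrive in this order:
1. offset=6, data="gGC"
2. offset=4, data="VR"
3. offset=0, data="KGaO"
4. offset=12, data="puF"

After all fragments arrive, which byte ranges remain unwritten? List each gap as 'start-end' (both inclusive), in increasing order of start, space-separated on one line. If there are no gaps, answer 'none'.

Fragment 1: offset=6 len=3
Fragment 2: offset=4 len=2
Fragment 3: offset=0 len=4
Fragment 4: offset=12 len=3
Gaps: 9-11

Answer: 9-11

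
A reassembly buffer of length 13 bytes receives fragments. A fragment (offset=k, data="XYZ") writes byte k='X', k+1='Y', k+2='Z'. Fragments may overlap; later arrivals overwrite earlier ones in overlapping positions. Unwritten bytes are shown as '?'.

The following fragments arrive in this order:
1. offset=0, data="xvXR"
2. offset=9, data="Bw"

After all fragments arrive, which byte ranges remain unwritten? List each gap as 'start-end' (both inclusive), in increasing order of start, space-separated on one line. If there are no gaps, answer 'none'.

Answer: 4-8 11-12

Derivation:
Fragment 1: offset=0 len=4
Fragment 2: offset=9 len=2
Gaps: 4-8 11-12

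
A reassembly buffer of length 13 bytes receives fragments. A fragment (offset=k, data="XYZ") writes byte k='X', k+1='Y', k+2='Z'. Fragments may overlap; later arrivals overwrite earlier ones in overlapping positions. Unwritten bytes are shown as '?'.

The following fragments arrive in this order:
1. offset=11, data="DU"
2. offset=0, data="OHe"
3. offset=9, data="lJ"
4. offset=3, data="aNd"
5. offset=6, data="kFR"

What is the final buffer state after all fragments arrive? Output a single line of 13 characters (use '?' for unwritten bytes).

Answer: OHeaNdkFRlJDU

Derivation:
Fragment 1: offset=11 data="DU" -> buffer=???????????DU
Fragment 2: offset=0 data="OHe" -> buffer=OHe????????DU
Fragment 3: offset=9 data="lJ" -> buffer=OHe??????lJDU
Fragment 4: offset=3 data="aNd" -> buffer=OHeaNd???lJDU
Fragment 5: offset=6 data="kFR" -> buffer=OHeaNdkFRlJDU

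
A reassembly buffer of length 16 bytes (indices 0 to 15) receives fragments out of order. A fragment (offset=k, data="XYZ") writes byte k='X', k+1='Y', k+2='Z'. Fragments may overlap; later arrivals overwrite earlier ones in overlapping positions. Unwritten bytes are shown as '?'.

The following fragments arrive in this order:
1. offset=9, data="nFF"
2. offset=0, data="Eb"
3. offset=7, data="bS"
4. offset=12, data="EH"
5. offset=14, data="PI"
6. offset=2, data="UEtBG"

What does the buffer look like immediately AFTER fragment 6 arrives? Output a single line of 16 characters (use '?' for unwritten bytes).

Fragment 1: offset=9 data="nFF" -> buffer=?????????nFF????
Fragment 2: offset=0 data="Eb" -> buffer=Eb???????nFF????
Fragment 3: offset=7 data="bS" -> buffer=Eb?????bSnFF????
Fragment 4: offset=12 data="EH" -> buffer=Eb?????bSnFFEH??
Fragment 5: offset=14 data="PI" -> buffer=Eb?????bSnFFEHPI
Fragment 6: offset=2 data="UEtBG" -> buffer=EbUEtBGbSnFFEHPI

Answer: EbUEtBGbSnFFEHPI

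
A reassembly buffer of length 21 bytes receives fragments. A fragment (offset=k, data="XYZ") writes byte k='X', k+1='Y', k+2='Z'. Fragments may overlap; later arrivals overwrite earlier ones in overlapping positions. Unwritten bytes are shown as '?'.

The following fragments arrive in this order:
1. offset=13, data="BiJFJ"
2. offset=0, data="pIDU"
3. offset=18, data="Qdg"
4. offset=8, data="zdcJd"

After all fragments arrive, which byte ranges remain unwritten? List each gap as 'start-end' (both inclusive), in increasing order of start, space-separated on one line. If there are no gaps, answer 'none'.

Fragment 1: offset=13 len=5
Fragment 2: offset=0 len=4
Fragment 3: offset=18 len=3
Fragment 4: offset=8 len=5
Gaps: 4-7

Answer: 4-7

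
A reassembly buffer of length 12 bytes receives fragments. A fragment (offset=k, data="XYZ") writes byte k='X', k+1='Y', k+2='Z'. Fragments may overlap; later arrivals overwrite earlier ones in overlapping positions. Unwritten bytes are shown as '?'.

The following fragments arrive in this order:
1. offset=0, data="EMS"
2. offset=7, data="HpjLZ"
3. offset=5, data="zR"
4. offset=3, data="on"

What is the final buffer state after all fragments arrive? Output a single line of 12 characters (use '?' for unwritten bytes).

Answer: EMSonzRHpjLZ

Derivation:
Fragment 1: offset=0 data="EMS" -> buffer=EMS?????????
Fragment 2: offset=7 data="HpjLZ" -> buffer=EMS????HpjLZ
Fragment 3: offset=5 data="zR" -> buffer=EMS??zRHpjLZ
Fragment 4: offset=3 data="on" -> buffer=EMSonzRHpjLZ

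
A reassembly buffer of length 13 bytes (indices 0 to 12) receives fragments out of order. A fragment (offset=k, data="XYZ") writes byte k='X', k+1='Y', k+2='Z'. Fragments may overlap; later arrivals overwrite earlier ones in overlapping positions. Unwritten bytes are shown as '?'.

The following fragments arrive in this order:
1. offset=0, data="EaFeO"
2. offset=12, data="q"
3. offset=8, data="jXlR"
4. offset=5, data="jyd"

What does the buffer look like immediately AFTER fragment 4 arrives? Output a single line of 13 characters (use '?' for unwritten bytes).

Fragment 1: offset=0 data="EaFeO" -> buffer=EaFeO????????
Fragment 2: offset=12 data="q" -> buffer=EaFeO???????q
Fragment 3: offset=8 data="jXlR" -> buffer=EaFeO???jXlRq
Fragment 4: offset=5 data="jyd" -> buffer=EaFeOjydjXlRq

Answer: EaFeOjydjXlRq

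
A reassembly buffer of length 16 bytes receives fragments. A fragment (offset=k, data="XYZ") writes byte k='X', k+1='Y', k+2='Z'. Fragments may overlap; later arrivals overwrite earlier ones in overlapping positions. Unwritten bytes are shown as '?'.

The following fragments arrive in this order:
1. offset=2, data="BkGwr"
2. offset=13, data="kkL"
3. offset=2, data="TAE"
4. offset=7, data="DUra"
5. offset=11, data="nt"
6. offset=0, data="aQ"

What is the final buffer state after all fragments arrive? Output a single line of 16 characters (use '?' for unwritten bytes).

Answer: aQTAEwrDUrantkkL

Derivation:
Fragment 1: offset=2 data="BkGwr" -> buffer=??BkGwr?????????
Fragment 2: offset=13 data="kkL" -> buffer=??BkGwr??????kkL
Fragment 3: offset=2 data="TAE" -> buffer=??TAEwr??????kkL
Fragment 4: offset=7 data="DUra" -> buffer=??TAEwrDUra??kkL
Fragment 5: offset=11 data="nt" -> buffer=??TAEwrDUrantkkL
Fragment 6: offset=0 data="aQ" -> buffer=aQTAEwrDUrantkkL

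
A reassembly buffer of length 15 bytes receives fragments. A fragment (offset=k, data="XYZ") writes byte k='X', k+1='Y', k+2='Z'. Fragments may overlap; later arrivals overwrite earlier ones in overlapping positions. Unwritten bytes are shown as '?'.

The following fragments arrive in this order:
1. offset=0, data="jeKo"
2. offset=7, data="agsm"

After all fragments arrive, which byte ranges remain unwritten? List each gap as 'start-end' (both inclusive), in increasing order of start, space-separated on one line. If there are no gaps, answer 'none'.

Answer: 4-6 11-14

Derivation:
Fragment 1: offset=0 len=4
Fragment 2: offset=7 len=4
Gaps: 4-6 11-14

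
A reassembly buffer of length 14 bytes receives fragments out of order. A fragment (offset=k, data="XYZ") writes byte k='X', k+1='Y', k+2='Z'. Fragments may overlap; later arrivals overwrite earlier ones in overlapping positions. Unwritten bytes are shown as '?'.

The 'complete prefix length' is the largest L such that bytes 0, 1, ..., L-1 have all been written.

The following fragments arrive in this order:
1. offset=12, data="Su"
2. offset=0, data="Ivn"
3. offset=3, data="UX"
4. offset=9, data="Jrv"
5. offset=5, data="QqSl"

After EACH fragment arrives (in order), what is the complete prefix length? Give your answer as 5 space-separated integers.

Fragment 1: offset=12 data="Su" -> buffer=????????????Su -> prefix_len=0
Fragment 2: offset=0 data="Ivn" -> buffer=Ivn?????????Su -> prefix_len=3
Fragment 3: offset=3 data="UX" -> buffer=IvnUX???????Su -> prefix_len=5
Fragment 4: offset=9 data="Jrv" -> buffer=IvnUX????JrvSu -> prefix_len=5
Fragment 5: offset=5 data="QqSl" -> buffer=IvnUXQqSlJrvSu -> prefix_len=14

Answer: 0 3 5 5 14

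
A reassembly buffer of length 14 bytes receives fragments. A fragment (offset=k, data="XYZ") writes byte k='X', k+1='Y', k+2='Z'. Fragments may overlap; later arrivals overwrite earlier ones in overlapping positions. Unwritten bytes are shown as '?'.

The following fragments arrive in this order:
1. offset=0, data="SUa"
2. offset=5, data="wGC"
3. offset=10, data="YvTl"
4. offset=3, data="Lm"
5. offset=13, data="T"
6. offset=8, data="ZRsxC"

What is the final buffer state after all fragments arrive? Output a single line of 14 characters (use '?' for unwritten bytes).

Fragment 1: offset=0 data="SUa" -> buffer=SUa???????????
Fragment 2: offset=5 data="wGC" -> buffer=SUa??wGC??????
Fragment 3: offset=10 data="YvTl" -> buffer=SUa??wGC??YvTl
Fragment 4: offset=3 data="Lm" -> buffer=SUaLmwGC??YvTl
Fragment 5: offset=13 data="T" -> buffer=SUaLmwGC??YvTT
Fragment 6: offset=8 data="ZRsxC" -> buffer=SUaLmwGCZRsxCT

Answer: SUaLmwGCZRsxCT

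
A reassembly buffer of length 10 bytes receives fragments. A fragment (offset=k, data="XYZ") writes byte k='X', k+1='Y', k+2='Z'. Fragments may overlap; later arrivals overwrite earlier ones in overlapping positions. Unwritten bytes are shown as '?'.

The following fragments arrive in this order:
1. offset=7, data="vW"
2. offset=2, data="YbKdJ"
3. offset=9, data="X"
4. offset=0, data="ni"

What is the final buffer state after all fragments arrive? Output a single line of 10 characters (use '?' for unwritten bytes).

Answer: niYbKdJvWX

Derivation:
Fragment 1: offset=7 data="vW" -> buffer=???????vW?
Fragment 2: offset=2 data="YbKdJ" -> buffer=??YbKdJvW?
Fragment 3: offset=9 data="X" -> buffer=??YbKdJvWX
Fragment 4: offset=0 data="ni" -> buffer=niYbKdJvWX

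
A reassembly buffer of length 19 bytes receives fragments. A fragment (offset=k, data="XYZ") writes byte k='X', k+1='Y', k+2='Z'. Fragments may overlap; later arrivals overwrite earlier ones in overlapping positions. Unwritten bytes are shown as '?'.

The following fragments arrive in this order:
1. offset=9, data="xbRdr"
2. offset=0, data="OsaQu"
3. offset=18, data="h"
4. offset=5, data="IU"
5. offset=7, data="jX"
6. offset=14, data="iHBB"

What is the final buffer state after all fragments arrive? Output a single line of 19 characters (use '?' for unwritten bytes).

Fragment 1: offset=9 data="xbRdr" -> buffer=?????????xbRdr?????
Fragment 2: offset=0 data="OsaQu" -> buffer=OsaQu????xbRdr?????
Fragment 3: offset=18 data="h" -> buffer=OsaQu????xbRdr????h
Fragment 4: offset=5 data="IU" -> buffer=OsaQuIU??xbRdr????h
Fragment 5: offset=7 data="jX" -> buffer=OsaQuIUjXxbRdr????h
Fragment 6: offset=14 data="iHBB" -> buffer=OsaQuIUjXxbRdriHBBh

Answer: OsaQuIUjXxbRdriHBBh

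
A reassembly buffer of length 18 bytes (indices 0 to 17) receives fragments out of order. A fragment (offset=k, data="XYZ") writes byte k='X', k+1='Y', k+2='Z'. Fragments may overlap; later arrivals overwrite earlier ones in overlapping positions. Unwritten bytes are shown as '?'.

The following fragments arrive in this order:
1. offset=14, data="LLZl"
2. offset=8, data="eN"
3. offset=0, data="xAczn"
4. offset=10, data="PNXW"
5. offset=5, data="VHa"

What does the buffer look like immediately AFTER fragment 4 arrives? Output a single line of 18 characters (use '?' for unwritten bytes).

Fragment 1: offset=14 data="LLZl" -> buffer=??????????????LLZl
Fragment 2: offset=8 data="eN" -> buffer=????????eN????LLZl
Fragment 3: offset=0 data="xAczn" -> buffer=xAczn???eN????LLZl
Fragment 4: offset=10 data="PNXW" -> buffer=xAczn???eNPNXWLLZl

Answer: xAczn???eNPNXWLLZl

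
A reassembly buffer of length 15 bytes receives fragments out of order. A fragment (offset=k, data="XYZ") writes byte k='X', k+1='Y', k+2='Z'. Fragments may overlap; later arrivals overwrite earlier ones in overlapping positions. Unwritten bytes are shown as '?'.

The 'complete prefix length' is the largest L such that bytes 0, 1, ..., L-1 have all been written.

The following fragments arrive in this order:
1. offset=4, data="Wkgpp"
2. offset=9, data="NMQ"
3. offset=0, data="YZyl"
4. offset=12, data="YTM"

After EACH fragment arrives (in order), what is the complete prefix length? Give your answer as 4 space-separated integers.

Fragment 1: offset=4 data="Wkgpp" -> buffer=????Wkgpp?????? -> prefix_len=0
Fragment 2: offset=9 data="NMQ" -> buffer=????WkgppNMQ??? -> prefix_len=0
Fragment 3: offset=0 data="YZyl" -> buffer=YZylWkgppNMQ??? -> prefix_len=12
Fragment 4: offset=12 data="YTM" -> buffer=YZylWkgppNMQYTM -> prefix_len=15

Answer: 0 0 12 15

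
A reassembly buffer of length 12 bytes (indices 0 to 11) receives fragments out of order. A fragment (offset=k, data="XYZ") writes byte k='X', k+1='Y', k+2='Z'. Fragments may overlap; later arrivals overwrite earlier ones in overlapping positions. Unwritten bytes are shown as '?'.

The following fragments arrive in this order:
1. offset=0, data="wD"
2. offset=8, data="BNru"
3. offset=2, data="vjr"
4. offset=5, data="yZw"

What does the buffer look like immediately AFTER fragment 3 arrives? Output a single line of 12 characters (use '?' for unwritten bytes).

Fragment 1: offset=0 data="wD" -> buffer=wD??????????
Fragment 2: offset=8 data="BNru" -> buffer=wD??????BNru
Fragment 3: offset=2 data="vjr" -> buffer=wDvjr???BNru

Answer: wDvjr???BNru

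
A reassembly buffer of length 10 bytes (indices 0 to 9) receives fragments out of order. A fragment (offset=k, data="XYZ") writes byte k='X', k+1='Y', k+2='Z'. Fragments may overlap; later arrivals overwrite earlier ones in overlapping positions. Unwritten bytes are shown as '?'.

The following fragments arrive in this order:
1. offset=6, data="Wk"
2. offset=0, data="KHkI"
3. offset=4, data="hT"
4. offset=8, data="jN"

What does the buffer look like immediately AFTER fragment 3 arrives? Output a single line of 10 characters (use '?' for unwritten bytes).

Answer: KHkIhTWk??

Derivation:
Fragment 1: offset=6 data="Wk" -> buffer=??????Wk??
Fragment 2: offset=0 data="KHkI" -> buffer=KHkI??Wk??
Fragment 3: offset=4 data="hT" -> buffer=KHkIhTWk??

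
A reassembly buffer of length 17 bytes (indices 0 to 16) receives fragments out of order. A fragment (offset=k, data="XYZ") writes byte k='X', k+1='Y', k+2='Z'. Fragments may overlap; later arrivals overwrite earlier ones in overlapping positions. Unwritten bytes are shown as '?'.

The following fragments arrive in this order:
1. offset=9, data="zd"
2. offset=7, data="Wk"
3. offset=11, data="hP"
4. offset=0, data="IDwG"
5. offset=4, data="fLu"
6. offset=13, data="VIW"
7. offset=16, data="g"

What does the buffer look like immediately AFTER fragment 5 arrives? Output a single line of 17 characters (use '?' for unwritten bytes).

Answer: IDwGfLuWkzdhP????

Derivation:
Fragment 1: offset=9 data="zd" -> buffer=?????????zd??????
Fragment 2: offset=7 data="Wk" -> buffer=???????Wkzd??????
Fragment 3: offset=11 data="hP" -> buffer=???????WkzdhP????
Fragment 4: offset=0 data="IDwG" -> buffer=IDwG???WkzdhP????
Fragment 5: offset=4 data="fLu" -> buffer=IDwGfLuWkzdhP????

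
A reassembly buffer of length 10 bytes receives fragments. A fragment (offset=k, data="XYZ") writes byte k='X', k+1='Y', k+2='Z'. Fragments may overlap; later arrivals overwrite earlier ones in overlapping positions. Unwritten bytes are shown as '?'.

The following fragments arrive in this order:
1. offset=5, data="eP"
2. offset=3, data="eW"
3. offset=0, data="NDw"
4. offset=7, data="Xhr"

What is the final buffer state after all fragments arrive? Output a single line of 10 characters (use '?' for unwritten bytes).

Fragment 1: offset=5 data="eP" -> buffer=?????eP???
Fragment 2: offset=3 data="eW" -> buffer=???eWeP???
Fragment 3: offset=0 data="NDw" -> buffer=NDweWeP???
Fragment 4: offset=7 data="Xhr" -> buffer=NDweWePXhr

Answer: NDweWePXhr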